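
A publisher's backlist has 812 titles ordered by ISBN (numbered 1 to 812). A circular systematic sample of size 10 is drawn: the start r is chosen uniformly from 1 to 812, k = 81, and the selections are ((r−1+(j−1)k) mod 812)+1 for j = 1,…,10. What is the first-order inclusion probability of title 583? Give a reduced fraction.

For each position j, as r ranges over 1…812 the j-th selection hits every title exactly once, so title 583 is selected for exactly 10 of the 812 starts.
Inclusion probability = 10/812 = 5/406.

5/406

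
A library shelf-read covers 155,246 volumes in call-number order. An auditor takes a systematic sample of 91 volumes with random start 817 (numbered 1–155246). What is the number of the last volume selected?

k = 155246/91 = 1706
91st selection = r + (91−1)·k = 817 + 90×1706 = 817 + 153540 = 154357

154357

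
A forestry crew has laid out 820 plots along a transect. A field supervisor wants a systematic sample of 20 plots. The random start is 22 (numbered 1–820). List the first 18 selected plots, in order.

k = N/n = 820/20 = 41
plot 1: 22
plot 2: 22 + 41 = 63
plot 3: 63 + 41 = 104
plot 4: 104 + 41 = 145
plot 5: 145 + 41 = 186
plot 6: 186 + 41 = 227
plot 7: 227 + 41 = 268
plot 8: 268 + 41 = 309
plot 9: 309 + 41 = 350
plot 10: 350 + 41 = 391
plot 11: 391 + 41 = 432
plot 12: 432 + 41 = 473
plot 13: 473 + 41 = 514
plot 14: 514 + 41 = 555
plot 15: 555 + 41 = 596
plot 16: 596 + 41 = 637
plot 17: 637 + 41 = 678
plot 18: 678 + 41 = 719

22, 63, 104, 145, 186, 227, 268, 309, 350, 391, 432, 473, 514, 555, 596, 637, 678, 719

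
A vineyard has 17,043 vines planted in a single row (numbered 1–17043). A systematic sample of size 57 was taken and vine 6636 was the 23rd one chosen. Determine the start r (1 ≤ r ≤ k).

58

k = 17043/57 = 299
r = 6636 − (23−1)×299 = 6636 − 6578 = 58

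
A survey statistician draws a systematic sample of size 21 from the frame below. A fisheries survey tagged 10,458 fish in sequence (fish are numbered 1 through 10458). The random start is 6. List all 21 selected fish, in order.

6, 504, 1002, 1500, 1998, 2496, 2994, 3492, 3990, 4488, 4986, 5484, 5982, 6480, 6978, 7476, 7974, 8472, 8970, 9468, 9966

k = N/n = 10458/21 = 498
fish 1: 6
fish 2: 6 + 498 = 504
fish 3: 504 + 498 = 1002
fish 4: 1002 + 498 = 1500
fish 5: 1500 + 498 = 1998
fish 6: 1998 + 498 = 2496
fish 7: 2496 + 498 = 2994
fish 8: 2994 + 498 = 3492
fish 9: 3492 + 498 = 3990
fish 10: 3990 + 498 = 4488
fish 11: 4488 + 498 = 4986
fish 12: 4986 + 498 = 5484
fish 13: 5484 + 498 = 5982
fish 14: 5982 + 498 = 6480
fish 15: 6480 + 498 = 6978
fish 16: 6978 + 498 = 7476
fish 17: 7476 + 498 = 7974
fish 18: 7974 + 498 = 8472
fish 19: 8472 + 498 = 8970
fish 20: 8970 + 498 = 9468
fish 21: 9468 + 498 = 9966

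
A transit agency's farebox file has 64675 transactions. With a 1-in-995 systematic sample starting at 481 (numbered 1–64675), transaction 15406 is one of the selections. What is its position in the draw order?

16

k = 995
position = (15406 − 481)/995 + 1 = 14925/995 + 1 = 15 + 1 = 16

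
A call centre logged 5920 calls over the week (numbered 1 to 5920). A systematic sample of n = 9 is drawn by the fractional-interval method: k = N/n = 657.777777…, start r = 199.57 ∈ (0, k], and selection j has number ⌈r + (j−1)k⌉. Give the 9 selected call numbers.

j=1: r + 0k = 199.57 → ⌈·⌉ = 200
j=2: r + 1k = 857.347777… → ⌈·⌉ = 858
j=3: r + 2k = 1515.125555… → ⌈·⌉ = 1516
j=4: r + 3k = 2172.903333… → ⌈·⌉ = 2173
j=5: r + 4k = 2830.681111… → ⌈·⌉ = 2831
j=6: r + 5k = 3488.458888… → ⌈·⌉ = 3489
j=7: r + 6k = 4146.236666… → ⌈·⌉ = 4147
j=8: r + 7k = 4804.014444… → ⌈·⌉ = 4805
j=9: r + 8k = 5461.792222… → ⌈·⌉ = 5462

200, 858, 1516, 2173, 2831, 3489, 4147, 4805, 5462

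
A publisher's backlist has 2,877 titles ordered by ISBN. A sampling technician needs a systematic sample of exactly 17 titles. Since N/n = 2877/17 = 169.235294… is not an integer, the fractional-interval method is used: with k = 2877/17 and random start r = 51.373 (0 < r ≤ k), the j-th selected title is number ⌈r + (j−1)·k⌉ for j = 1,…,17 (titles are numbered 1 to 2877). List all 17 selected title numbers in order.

j=1: r + 0k = 51.373 → ⌈·⌉ = 52
j=2: r + 1k = 220.608294… → ⌈·⌉ = 221
j=3: r + 2k = 389.843588… → ⌈·⌉ = 390
j=4: r + 3k = 559.078882… → ⌈·⌉ = 560
j=5: r + 4k = 728.314176… → ⌈·⌉ = 729
j=6: r + 5k = 897.549470… → ⌈·⌉ = 898
j=7: r + 6k = 1066.784764… → ⌈·⌉ = 1067
j=8: r + 7k = 1236.020058… → ⌈·⌉ = 1237
j=9: r + 8k = 1405.255352… → ⌈·⌉ = 1406
j=10: r + 9k = 1574.490647… → ⌈·⌉ = 1575
j=11: r + 10k = 1743.725941… → ⌈·⌉ = 1744
j=12: r + 11k = 1912.961235… → ⌈·⌉ = 1913
j=13: r + 12k = 2082.196529… → ⌈·⌉ = 2083
j=14: r + 13k = 2251.431823… → ⌈·⌉ = 2252
j=15: r + 14k = 2420.667117… → ⌈·⌉ = 2421
j=16: r + 15k = 2589.902411… → ⌈·⌉ = 2590
j=17: r + 16k = 2759.137705… → ⌈·⌉ = 2760

52, 221, 390, 560, 729, 898, 1067, 1237, 1406, 1575, 1744, 1913, 2083, 2252, 2421, 2590, 2760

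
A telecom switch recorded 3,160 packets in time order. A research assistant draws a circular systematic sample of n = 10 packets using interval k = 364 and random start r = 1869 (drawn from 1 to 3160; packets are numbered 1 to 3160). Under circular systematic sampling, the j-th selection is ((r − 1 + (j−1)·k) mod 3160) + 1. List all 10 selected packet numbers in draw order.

1869, 2233, 2597, 2961, 165, 529, 893, 1257, 1621, 1985

Selection 1: 1869
Selection 2: 1869 + 364 = 2233
Selection 3: 2233 + 364 = 2597
Selection 4: 2597 + 364 = 2961
Selection 5: 2961 + 364 = 3325 → 3325 − 3160 = 165
Selection 6: 165 + 364 = 529
Selection 7: 529 + 364 = 893
Selection 8: 893 + 364 = 1257
Selection 9: 1257 + 364 = 1621
Selection 10: 1621 + 364 = 1985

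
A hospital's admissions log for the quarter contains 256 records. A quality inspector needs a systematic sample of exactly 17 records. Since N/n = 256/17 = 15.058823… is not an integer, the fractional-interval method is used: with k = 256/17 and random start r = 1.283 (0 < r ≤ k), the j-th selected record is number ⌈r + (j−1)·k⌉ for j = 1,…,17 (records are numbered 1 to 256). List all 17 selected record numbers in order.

2, 17, 32, 47, 62, 77, 92, 107, 122, 137, 152, 167, 182, 198, 213, 228, 243

j=1: r + 0k = 1.283 → ⌈·⌉ = 2
j=2: r + 1k = 16.341823… → ⌈·⌉ = 17
j=3: r + 2k = 31.400647… → ⌈·⌉ = 32
j=4: r + 3k = 46.459470… → ⌈·⌉ = 47
j=5: r + 4k = 61.518294… → ⌈·⌉ = 62
j=6: r + 5k = 76.577117… → ⌈·⌉ = 77
j=7: r + 6k = 91.635941… → ⌈·⌉ = 92
j=8: r + 7k = 106.694764… → ⌈·⌉ = 107
j=9: r + 8k = 121.753588… → ⌈·⌉ = 122
j=10: r + 9k = 136.812411… → ⌈·⌉ = 137
j=11: r + 10k = 151.871235… → ⌈·⌉ = 152
j=12: r + 11k = 166.930058… → ⌈·⌉ = 167
j=13: r + 12k = 181.988882… → ⌈·⌉ = 182
j=14: r + 13k = 197.047705… → ⌈·⌉ = 198
j=15: r + 14k = 212.106529… → ⌈·⌉ = 213
j=16: r + 15k = 227.165352… → ⌈·⌉ = 228
j=17: r + 16k = 242.224176… → ⌈·⌉ = 243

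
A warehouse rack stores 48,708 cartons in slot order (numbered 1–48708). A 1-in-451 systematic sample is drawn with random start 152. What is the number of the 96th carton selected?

42997

k = 451
96th selection = r + (96−1)·k = 152 + 95×451 = 152 + 42845 = 42997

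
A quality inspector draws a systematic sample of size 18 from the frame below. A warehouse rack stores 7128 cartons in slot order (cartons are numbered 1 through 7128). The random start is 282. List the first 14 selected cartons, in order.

282, 678, 1074, 1470, 1866, 2262, 2658, 3054, 3450, 3846, 4242, 4638, 5034, 5430

k = N/n = 7128/18 = 396
carton 1: 282
carton 2: 282 + 396 = 678
carton 3: 678 + 396 = 1074
carton 4: 1074 + 396 = 1470
carton 5: 1470 + 396 = 1866
carton 6: 1866 + 396 = 2262
carton 7: 2262 + 396 = 2658
carton 8: 2658 + 396 = 3054
carton 9: 3054 + 396 = 3450
carton 10: 3450 + 396 = 3846
carton 11: 3846 + 396 = 4242
carton 12: 4242 + 396 = 4638
carton 13: 4638 + 396 = 5034
carton 14: 5034 + 396 = 5430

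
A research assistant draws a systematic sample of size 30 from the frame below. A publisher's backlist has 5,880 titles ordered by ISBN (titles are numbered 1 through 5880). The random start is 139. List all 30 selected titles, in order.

k = N/n = 5880/30 = 196
title 1: 139
title 2: 139 + 196 = 335
title 3: 335 + 196 = 531
title 4: 531 + 196 = 727
title 5: 727 + 196 = 923
title 6: 923 + 196 = 1119
title 7: 1119 + 196 = 1315
title 8: 1315 + 196 = 1511
title 9: 1511 + 196 = 1707
title 10: 1707 + 196 = 1903
title 11: 1903 + 196 = 2099
title 12: 2099 + 196 = 2295
title 13: 2295 + 196 = 2491
title 14: 2491 + 196 = 2687
title 15: 2687 + 196 = 2883
title 16: 2883 + 196 = 3079
title 17: 3079 + 196 = 3275
title 18: 3275 + 196 = 3471
title 19: 3471 + 196 = 3667
title 20: 3667 + 196 = 3863
title 21: 3863 + 196 = 4059
title 22: 4059 + 196 = 4255
title 23: 4255 + 196 = 4451
title 24: 4451 + 196 = 4647
title 25: 4647 + 196 = 4843
title 26: 4843 + 196 = 5039
title 27: 5039 + 196 = 5235
title 28: 5235 + 196 = 5431
title 29: 5431 + 196 = 5627
title 30: 5627 + 196 = 5823

139, 335, 531, 727, 923, 1119, 1315, 1511, 1707, 1903, 2099, 2295, 2491, 2687, 2883, 3079, 3275, 3471, 3667, 3863, 4059, 4255, 4451, 4647, 4843, 5039, 5235, 5431, 5627, 5823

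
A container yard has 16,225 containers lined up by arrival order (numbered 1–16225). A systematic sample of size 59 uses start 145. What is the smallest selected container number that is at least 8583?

k = 16225/59 = 275
Steps past start: ⌈(8583 − 145)/275⌉ = ⌈8438/275⌉ = 31
Selected container: 145 + 31×275 = 8670

8670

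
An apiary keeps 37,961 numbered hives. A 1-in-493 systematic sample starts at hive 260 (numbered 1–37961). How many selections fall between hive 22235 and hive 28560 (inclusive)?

k = 493
First selection ≥ 22235: 260 + ⌈(22235−260)/493⌉·493 = 260 + 45×493 = 22445
Last selection ≤ 28560: 260 + ⌊(28560−260)/493⌋·493 = 260 + 57×493 = 28361
Count = 57 − 45 + 1 = 13

13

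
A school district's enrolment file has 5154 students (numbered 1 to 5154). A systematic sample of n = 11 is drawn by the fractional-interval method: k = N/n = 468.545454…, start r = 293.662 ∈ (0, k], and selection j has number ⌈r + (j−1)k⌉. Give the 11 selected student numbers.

j=1: r + 0k = 293.662 → ⌈·⌉ = 294
j=2: r + 1k = 762.207454… → ⌈·⌉ = 763
j=3: r + 2k = 1230.752909… → ⌈·⌉ = 1231
j=4: r + 3k = 1699.298363… → ⌈·⌉ = 1700
j=5: r + 4k = 2167.843818… → ⌈·⌉ = 2168
j=6: r + 5k = 2636.389272… → ⌈·⌉ = 2637
j=7: r + 6k = 3104.934727… → ⌈·⌉ = 3105
j=8: r + 7k = 3573.480181… → ⌈·⌉ = 3574
j=9: r + 8k = 4042.025636… → ⌈·⌉ = 4043
j=10: r + 9k = 4510.571090… → ⌈·⌉ = 4511
j=11: r + 10k = 4979.116545… → ⌈·⌉ = 4980

294, 763, 1231, 1700, 2168, 2637, 3105, 3574, 4043, 4511, 4980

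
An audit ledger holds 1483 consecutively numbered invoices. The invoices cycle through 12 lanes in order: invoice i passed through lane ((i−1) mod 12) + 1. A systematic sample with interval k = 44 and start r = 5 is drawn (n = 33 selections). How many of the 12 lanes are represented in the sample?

3

Consecutive selections differ by k = 44, so their lane numbers differ by 44 mod 12 = 8.
gcd(44, 12) = 4, so the sample visits 12/4 = 3 distinct residues mod 12.
Start 5 is lane 5; the lanes hit are 1, 5, 9.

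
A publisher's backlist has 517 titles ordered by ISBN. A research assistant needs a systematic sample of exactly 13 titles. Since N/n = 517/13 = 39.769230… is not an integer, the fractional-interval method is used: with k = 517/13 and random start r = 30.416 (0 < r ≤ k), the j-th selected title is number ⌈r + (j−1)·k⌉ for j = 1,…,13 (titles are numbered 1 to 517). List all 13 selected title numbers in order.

j=1: r + 0k = 30.416 → ⌈·⌉ = 31
j=2: r + 1k = 70.185230… → ⌈·⌉ = 71
j=3: r + 2k = 109.954461… → ⌈·⌉ = 110
j=4: r + 3k = 149.723692… → ⌈·⌉ = 150
j=5: r + 4k = 189.492923… → ⌈·⌉ = 190
j=6: r + 5k = 229.262153… → ⌈·⌉ = 230
j=7: r + 6k = 269.031384… → ⌈·⌉ = 270
j=8: r + 7k = 308.800615… → ⌈·⌉ = 309
j=9: r + 8k = 348.569846… → ⌈·⌉ = 349
j=10: r + 9k = 388.339076… → ⌈·⌉ = 389
j=11: r + 10k = 428.108307… → ⌈·⌉ = 429
j=12: r + 11k = 467.877538… → ⌈·⌉ = 468
j=13: r + 12k = 507.646769… → ⌈·⌉ = 508

31, 71, 110, 150, 190, 230, 270, 309, 349, 389, 429, 468, 508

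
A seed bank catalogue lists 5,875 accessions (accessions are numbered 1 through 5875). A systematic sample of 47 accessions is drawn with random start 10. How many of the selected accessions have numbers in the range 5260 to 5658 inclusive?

4

k = 5875/47 = 125
First selection ≥ 5260: 10 + ⌈(5260−10)/125⌉·125 = 10 + 42×125 = 5260
Last selection ≤ 5658: 10 + ⌊(5658−10)/125⌋·125 = 10 + 45×125 = 5635
Count = 45 − 42 + 1 = 4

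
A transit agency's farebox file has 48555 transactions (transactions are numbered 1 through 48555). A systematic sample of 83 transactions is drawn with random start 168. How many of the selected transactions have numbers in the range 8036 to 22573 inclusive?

k = 48555/83 = 585
First selection ≥ 8036: 168 + ⌈(8036−168)/585⌉·585 = 168 + 14×585 = 8358
Last selection ≤ 22573: 168 + ⌊(22573−168)/585⌋·585 = 168 + 38×585 = 22398
Count = 38 − 14 + 1 = 25

25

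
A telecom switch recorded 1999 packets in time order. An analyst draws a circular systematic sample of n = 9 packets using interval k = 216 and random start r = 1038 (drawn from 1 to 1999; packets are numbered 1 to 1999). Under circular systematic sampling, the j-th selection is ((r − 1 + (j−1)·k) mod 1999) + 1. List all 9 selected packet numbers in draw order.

1038, 1254, 1470, 1686, 1902, 119, 335, 551, 767

Selection 1: 1038
Selection 2: 1038 + 216 = 1254
Selection 3: 1254 + 216 = 1470
Selection 4: 1470 + 216 = 1686
Selection 5: 1686 + 216 = 1902
Selection 6: 1902 + 216 = 2118 → 2118 − 1999 = 119
Selection 7: 119 + 216 = 335
Selection 8: 335 + 216 = 551
Selection 9: 551 + 216 = 767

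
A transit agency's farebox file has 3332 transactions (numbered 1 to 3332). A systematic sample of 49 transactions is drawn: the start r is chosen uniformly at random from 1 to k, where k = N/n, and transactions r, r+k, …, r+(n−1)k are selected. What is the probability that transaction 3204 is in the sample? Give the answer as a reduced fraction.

1/68

k = 3332/49 = 68.
Transaction 3204 is selected iff r ≡ 3204 (mod 68); exactly one such r in {1,…,68}.
Inclusion probability = 1/68.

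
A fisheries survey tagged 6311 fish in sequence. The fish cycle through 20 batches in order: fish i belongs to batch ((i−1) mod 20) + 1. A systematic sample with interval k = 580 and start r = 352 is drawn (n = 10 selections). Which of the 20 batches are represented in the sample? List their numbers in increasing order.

12

Consecutive selections differ by k = 580, so their batch numbers differ by 580 mod 20 = 0.
gcd(580, 20) = 20, so the sample visits 20/20 = 1 distinct residues mod 20.
Start 352 is batch 12; the batches hit are 12.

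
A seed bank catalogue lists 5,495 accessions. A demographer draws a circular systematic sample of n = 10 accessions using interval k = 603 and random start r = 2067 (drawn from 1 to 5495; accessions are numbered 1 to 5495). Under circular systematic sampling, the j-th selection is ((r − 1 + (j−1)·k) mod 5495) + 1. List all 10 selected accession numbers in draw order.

2067, 2670, 3273, 3876, 4479, 5082, 190, 793, 1396, 1999

Selection 1: 2067
Selection 2: 2067 + 603 = 2670
Selection 3: 2670 + 603 = 3273
Selection 4: 3273 + 603 = 3876
Selection 5: 3876 + 603 = 4479
Selection 6: 4479 + 603 = 5082
Selection 7: 5082 + 603 = 5685 → 5685 − 5495 = 190
Selection 8: 190 + 603 = 793
Selection 9: 793 + 603 = 1396
Selection 10: 1396 + 603 = 1999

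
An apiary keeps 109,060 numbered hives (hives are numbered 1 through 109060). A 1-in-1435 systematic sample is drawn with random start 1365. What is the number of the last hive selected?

k = 1435
76th selection = r + (76−1)·k = 1365 + 75×1435 = 1365 + 107625 = 108990

108990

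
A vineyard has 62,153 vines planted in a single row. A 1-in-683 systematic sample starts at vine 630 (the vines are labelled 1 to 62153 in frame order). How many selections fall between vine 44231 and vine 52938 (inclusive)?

k = 683
First selection ≥ 44231: 630 + ⌈(44231−630)/683⌉·683 = 630 + 64×683 = 44342
Last selection ≤ 52938: 630 + ⌊(52938−630)/683⌋·683 = 630 + 76×683 = 52538
Count = 76 − 64 + 1 = 13

13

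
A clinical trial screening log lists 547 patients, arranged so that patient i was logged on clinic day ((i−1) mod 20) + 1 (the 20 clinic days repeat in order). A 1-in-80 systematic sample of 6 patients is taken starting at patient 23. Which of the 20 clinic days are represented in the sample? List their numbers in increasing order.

3

Consecutive selections differ by k = 80, so their clinic day numbers differ by 80 mod 20 = 0.
gcd(80, 20) = 20, so the sample visits 20/20 = 1 distinct residues mod 20.
Start 23 is clinic day 3; the clinic days hit are 3.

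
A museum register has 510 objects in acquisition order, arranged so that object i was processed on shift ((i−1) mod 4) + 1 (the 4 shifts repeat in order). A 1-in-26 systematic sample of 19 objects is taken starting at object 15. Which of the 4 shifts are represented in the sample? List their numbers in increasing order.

1, 3

Consecutive selections differ by k = 26, so their shift numbers differ by 26 mod 4 = 2.
gcd(26, 4) = 2, so the sample visits 4/2 = 2 distinct residues mod 4.
Start 15 is shift 3; the shifts hit are 1, 3.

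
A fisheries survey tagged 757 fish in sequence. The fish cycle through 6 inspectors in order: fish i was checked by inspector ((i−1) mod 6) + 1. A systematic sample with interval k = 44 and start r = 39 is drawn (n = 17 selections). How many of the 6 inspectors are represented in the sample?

3

Consecutive selections differ by k = 44, so their inspector numbers differ by 44 mod 6 = 2.
gcd(44, 6) = 2, so the sample visits 6/2 = 3 distinct residues mod 6.
Start 39 is inspector 3; the inspectors hit are 1, 3, 5.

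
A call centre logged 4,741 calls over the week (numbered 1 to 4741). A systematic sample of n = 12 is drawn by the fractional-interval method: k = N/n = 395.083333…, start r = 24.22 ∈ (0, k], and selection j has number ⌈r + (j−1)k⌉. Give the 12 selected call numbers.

j=1: r + 0k = 24.22 → ⌈·⌉ = 25
j=2: r + 1k = 419.303333… → ⌈·⌉ = 420
j=3: r + 2k = 814.386666… → ⌈·⌉ = 815
j=4: r + 3k = 1209.47 → ⌈·⌉ = 1210
j=5: r + 4k = 1604.553333… → ⌈·⌉ = 1605
j=6: r + 5k = 1999.636666… → ⌈·⌉ = 2000
j=7: r + 6k = 2394.72 → ⌈·⌉ = 2395
j=8: r + 7k = 2789.803333… → ⌈·⌉ = 2790
j=9: r + 8k = 3184.886666… → ⌈·⌉ = 3185
j=10: r + 9k = 3579.97 → ⌈·⌉ = 3580
j=11: r + 10k = 3975.053333… → ⌈·⌉ = 3976
j=12: r + 11k = 4370.136666… → ⌈·⌉ = 4371

25, 420, 815, 1210, 1605, 2000, 2395, 2790, 3185, 3580, 3976, 4371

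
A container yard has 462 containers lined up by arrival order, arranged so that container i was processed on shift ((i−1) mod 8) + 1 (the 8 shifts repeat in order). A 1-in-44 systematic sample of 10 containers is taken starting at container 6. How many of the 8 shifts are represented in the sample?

Consecutive selections differ by k = 44, so their shift numbers differ by 44 mod 8 = 4.
gcd(44, 8) = 4, so the sample visits 8/4 = 2 distinct residues mod 8.
Start 6 is shift 6; the shifts hit are 2, 6.

2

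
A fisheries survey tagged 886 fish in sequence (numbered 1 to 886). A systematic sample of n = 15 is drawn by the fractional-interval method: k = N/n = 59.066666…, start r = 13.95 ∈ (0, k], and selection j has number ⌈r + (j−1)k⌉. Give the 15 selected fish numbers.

14, 74, 133, 192, 251, 310, 369, 428, 487, 546, 605, 664, 723, 782, 841

j=1: r + 0k = 13.95 → ⌈·⌉ = 14
j=2: r + 1k = 73.016666… → ⌈·⌉ = 74
j=3: r + 2k = 132.083333… → ⌈·⌉ = 133
j=4: r + 3k = 191.15 → ⌈·⌉ = 192
j=5: r + 4k = 250.216666… → ⌈·⌉ = 251
j=6: r + 5k = 309.283333… → ⌈·⌉ = 310
j=7: r + 6k = 368.35 → ⌈·⌉ = 369
j=8: r + 7k = 427.416666… → ⌈·⌉ = 428
j=9: r + 8k = 486.483333… → ⌈·⌉ = 487
j=10: r + 9k = 545.55 → ⌈·⌉ = 546
j=11: r + 10k = 604.616666… → ⌈·⌉ = 605
j=12: r + 11k = 663.683333… → ⌈·⌉ = 664
j=13: r + 12k = 722.75 → ⌈·⌉ = 723
j=14: r + 13k = 781.816666… → ⌈·⌉ = 782
j=15: r + 14k = 840.883333… → ⌈·⌉ = 841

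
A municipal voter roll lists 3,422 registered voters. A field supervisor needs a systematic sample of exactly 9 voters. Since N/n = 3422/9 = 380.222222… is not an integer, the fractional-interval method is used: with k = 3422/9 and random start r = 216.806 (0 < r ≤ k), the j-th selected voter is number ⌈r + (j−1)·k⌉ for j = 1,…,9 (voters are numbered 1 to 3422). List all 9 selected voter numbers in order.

217, 598, 978, 1358, 1738, 2118, 2499, 2879, 3259

j=1: r + 0k = 216.806 → ⌈·⌉ = 217
j=2: r + 1k = 597.028222… → ⌈·⌉ = 598
j=3: r + 2k = 977.250444… → ⌈·⌉ = 978
j=4: r + 3k = 1357.472666… → ⌈·⌉ = 1358
j=5: r + 4k = 1737.694888… → ⌈·⌉ = 1738
j=6: r + 5k = 2117.917111… → ⌈·⌉ = 2118
j=7: r + 6k = 2498.139333… → ⌈·⌉ = 2499
j=8: r + 7k = 2878.361555… → ⌈·⌉ = 2879
j=9: r + 8k = 3258.583777… → ⌈·⌉ = 3259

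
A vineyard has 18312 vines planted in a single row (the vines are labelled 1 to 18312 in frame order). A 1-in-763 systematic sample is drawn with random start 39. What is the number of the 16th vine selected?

11484

k = 763
16th selection = r + (16−1)·k = 39 + 15×763 = 39 + 11445 = 11484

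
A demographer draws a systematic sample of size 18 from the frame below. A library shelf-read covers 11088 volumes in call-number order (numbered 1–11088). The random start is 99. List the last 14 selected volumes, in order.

k = N/n = 11088/18 = 616
5th selection = 99 + 4×616 = 2563
6th: 2563 + 616 = 3179
7th: 3179 + 616 = 3795
8th: 3795 + 616 = 4411
9th: 4411 + 616 = 5027
10th: 5027 + 616 = 5643
11th: 5643 + 616 = 6259
12th: 6259 + 616 = 6875
13th: 6875 + 616 = 7491
14th: 7491 + 616 = 8107
15th: 8107 + 616 = 8723
16th: 8723 + 616 = 9339
17th: 9339 + 616 = 9955
18th: 9955 + 616 = 10571

2563, 3179, 3795, 4411, 5027, 5643, 6259, 6875, 7491, 8107, 8723, 9339, 9955, 10571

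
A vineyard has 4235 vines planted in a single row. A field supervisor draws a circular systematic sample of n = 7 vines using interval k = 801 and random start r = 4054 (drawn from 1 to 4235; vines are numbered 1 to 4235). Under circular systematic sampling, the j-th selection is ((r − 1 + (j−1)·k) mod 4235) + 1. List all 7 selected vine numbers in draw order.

Selection 1: 4054
Selection 2: 4054 + 801 = 4855 → 4855 − 4235 = 620
Selection 3: 620 + 801 = 1421
Selection 4: 1421 + 801 = 2222
Selection 5: 2222 + 801 = 3023
Selection 6: 3023 + 801 = 3824
Selection 7: 3824 + 801 = 4625 → 4625 − 4235 = 390

4054, 620, 1421, 2222, 3023, 3824, 390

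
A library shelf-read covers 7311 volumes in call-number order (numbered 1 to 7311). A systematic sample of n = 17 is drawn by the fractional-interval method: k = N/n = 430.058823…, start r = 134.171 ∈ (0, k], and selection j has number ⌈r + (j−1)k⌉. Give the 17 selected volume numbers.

135, 565, 995, 1425, 1855, 2285, 2715, 3145, 3575, 4005, 4435, 4865, 5295, 5725, 6155, 6586, 7016

j=1: r + 0k = 134.171 → ⌈·⌉ = 135
j=2: r + 1k = 564.229823… → ⌈·⌉ = 565
j=3: r + 2k = 994.288647… → ⌈·⌉ = 995
j=4: r + 3k = 1424.347470… → ⌈·⌉ = 1425
j=5: r + 4k = 1854.406294… → ⌈·⌉ = 1855
j=6: r + 5k = 2284.465117… → ⌈·⌉ = 2285
j=7: r + 6k = 2714.523941… → ⌈·⌉ = 2715
j=8: r + 7k = 3144.582764… → ⌈·⌉ = 3145
j=9: r + 8k = 3574.641588… → ⌈·⌉ = 3575
j=10: r + 9k = 4004.700411… → ⌈·⌉ = 4005
j=11: r + 10k = 4434.759235… → ⌈·⌉ = 4435
j=12: r + 11k = 4864.818058… → ⌈·⌉ = 4865
j=13: r + 12k = 5294.876882… → ⌈·⌉ = 5295
j=14: r + 13k = 5724.935705… → ⌈·⌉ = 5725
j=15: r + 14k = 6154.994529… → ⌈·⌉ = 6155
j=16: r + 15k = 6585.053352… → ⌈·⌉ = 6586
j=17: r + 16k = 7015.112176… → ⌈·⌉ = 7016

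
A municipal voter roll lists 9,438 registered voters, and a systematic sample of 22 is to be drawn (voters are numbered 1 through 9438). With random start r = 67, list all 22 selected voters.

67, 496, 925, 1354, 1783, 2212, 2641, 3070, 3499, 3928, 4357, 4786, 5215, 5644, 6073, 6502, 6931, 7360, 7789, 8218, 8647, 9076

k = N/n = 9438/22 = 429
voter 1: 67
voter 2: 67 + 429 = 496
voter 3: 496 + 429 = 925
voter 4: 925 + 429 = 1354
voter 5: 1354 + 429 = 1783
voter 6: 1783 + 429 = 2212
voter 7: 2212 + 429 = 2641
voter 8: 2641 + 429 = 3070
voter 9: 3070 + 429 = 3499
voter 10: 3499 + 429 = 3928
voter 11: 3928 + 429 = 4357
voter 12: 4357 + 429 = 4786
voter 13: 4786 + 429 = 5215
voter 14: 5215 + 429 = 5644
voter 15: 5644 + 429 = 6073
voter 16: 6073 + 429 = 6502
voter 17: 6502 + 429 = 6931
voter 18: 6931 + 429 = 7360
voter 19: 7360 + 429 = 7789
voter 20: 7789 + 429 = 8218
voter 21: 8218 + 429 = 8647
voter 22: 8647 + 429 = 9076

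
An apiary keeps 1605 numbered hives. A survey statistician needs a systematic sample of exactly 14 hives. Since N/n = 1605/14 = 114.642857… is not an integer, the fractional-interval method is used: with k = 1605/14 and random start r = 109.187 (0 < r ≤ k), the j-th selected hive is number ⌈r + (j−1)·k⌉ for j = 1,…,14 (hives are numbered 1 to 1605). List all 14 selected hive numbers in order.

110, 224, 339, 454, 568, 683, 798, 912, 1027, 1141, 1256, 1371, 1485, 1600

j=1: r + 0k = 109.187 → ⌈·⌉ = 110
j=2: r + 1k = 223.829857… → ⌈·⌉ = 224
j=3: r + 2k = 338.472714… → ⌈·⌉ = 339
j=4: r + 3k = 453.115571… → ⌈·⌉ = 454
j=5: r + 4k = 567.758428… → ⌈·⌉ = 568
j=6: r + 5k = 682.401285… → ⌈·⌉ = 683
j=7: r + 6k = 797.044142… → ⌈·⌉ = 798
j=8: r + 7k = 911.687 → ⌈·⌉ = 912
j=9: r + 8k = 1026.329857… → ⌈·⌉ = 1027
j=10: r + 9k = 1140.972714… → ⌈·⌉ = 1141
j=11: r + 10k = 1255.615571… → ⌈·⌉ = 1256
j=12: r + 11k = 1370.258428… → ⌈·⌉ = 1371
j=13: r + 12k = 1484.901285… → ⌈·⌉ = 1485
j=14: r + 13k = 1599.544142… → ⌈·⌉ = 1600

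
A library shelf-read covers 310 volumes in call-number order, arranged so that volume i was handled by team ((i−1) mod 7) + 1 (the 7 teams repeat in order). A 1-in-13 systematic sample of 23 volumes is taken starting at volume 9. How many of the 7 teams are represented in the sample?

Consecutive selections differ by k = 13, so their team numbers differ by 13 mod 7 = 6.
gcd(13, 7) = 1, so the sample visits 7/1 = 7 distinct residues mod 7.
Start 9 is team 2; the teams hit are 1, 2, 3, 4, 5, 6, 7.

7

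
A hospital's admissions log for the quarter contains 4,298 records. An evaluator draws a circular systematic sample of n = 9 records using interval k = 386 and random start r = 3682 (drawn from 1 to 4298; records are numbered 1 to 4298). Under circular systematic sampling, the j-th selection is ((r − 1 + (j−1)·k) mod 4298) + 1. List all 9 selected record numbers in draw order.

3682, 4068, 156, 542, 928, 1314, 1700, 2086, 2472

Selection 1: 3682
Selection 2: 3682 + 386 = 4068
Selection 3: 4068 + 386 = 4454 → 4454 − 4298 = 156
Selection 4: 156 + 386 = 542
Selection 5: 542 + 386 = 928
Selection 6: 928 + 386 = 1314
Selection 7: 1314 + 386 = 1700
Selection 8: 1700 + 386 = 2086
Selection 9: 2086 + 386 = 2472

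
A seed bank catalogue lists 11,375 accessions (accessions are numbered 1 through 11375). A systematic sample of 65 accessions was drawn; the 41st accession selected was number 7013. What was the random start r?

13

k = 11375/65 = 175
r = 7013 − (41−1)×175 = 7013 − 7000 = 13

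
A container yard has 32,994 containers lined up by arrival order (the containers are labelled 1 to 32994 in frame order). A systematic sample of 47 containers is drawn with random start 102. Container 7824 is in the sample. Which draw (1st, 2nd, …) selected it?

k = 32994/47 = 702
position = (7824 − 102)/702 + 1 = 7722/702 + 1 = 11 + 1 = 12

12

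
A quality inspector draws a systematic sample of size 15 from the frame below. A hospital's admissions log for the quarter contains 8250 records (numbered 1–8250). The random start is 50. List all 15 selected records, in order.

50, 600, 1150, 1700, 2250, 2800, 3350, 3900, 4450, 5000, 5550, 6100, 6650, 7200, 7750

k = N/n = 8250/15 = 550
record 1: 50
record 2: 50 + 550 = 600
record 3: 600 + 550 = 1150
record 4: 1150 + 550 = 1700
record 5: 1700 + 550 = 2250
record 6: 2250 + 550 = 2800
record 7: 2800 + 550 = 3350
record 8: 3350 + 550 = 3900
record 9: 3900 + 550 = 4450
record 10: 4450 + 550 = 5000
record 11: 5000 + 550 = 5550
record 12: 5550 + 550 = 6100
record 13: 6100 + 550 = 6650
record 14: 6650 + 550 = 7200
record 15: 7200 + 550 = 7750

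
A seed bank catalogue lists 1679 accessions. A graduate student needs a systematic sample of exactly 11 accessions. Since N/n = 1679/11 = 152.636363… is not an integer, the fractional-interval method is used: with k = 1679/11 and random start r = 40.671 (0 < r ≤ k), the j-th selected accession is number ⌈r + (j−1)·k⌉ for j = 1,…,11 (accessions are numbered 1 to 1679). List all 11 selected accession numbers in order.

j=1: r + 0k = 40.671 → ⌈·⌉ = 41
j=2: r + 1k = 193.307363… → ⌈·⌉ = 194
j=3: r + 2k = 345.943727… → ⌈·⌉ = 346
j=4: r + 3k = 498.580090… → ⌈·⌉ = 499
j=5: r + 4k = 651.216454… → ⌈·⌉ = 652
j=6: r + 5k = 803.852818… → ⌈·⌉ = 804
j=7: r + 6k = 956.489181… → ⌈·⌉ = 957
j=8: r + 7k = 1109.125545… → ⌈·⌉ = 1110
j=9: r + 8k = 1261.761909… → ⌈·⌉ = 1262
j=10: r + 9k = 1414.398272… → ⌈·⌉ = 1415
j=11: r + 10k = 1567.034636… → ⌈·⌉ = 1568

41, 194, 346, 499, 652, 804, 957, 1110, 1262, 1415, 1568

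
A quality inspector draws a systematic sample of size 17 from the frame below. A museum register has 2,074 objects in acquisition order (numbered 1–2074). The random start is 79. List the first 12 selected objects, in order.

79, 201, 323, 445, 567, 689, 811, 933, 1055, 1177, 1299, 1421

k = N/n = 2074/17 = 122
object 1: 79
object 2: 79 + 122 = 201
object 3: 201 + 122 = 323
object 4: 323 + 122 = 445
object 5: 445 + 122 = 567
object 6: 567 + 122 = 689
object 7: 689 + 122 = 811
object 8: 811 + 122 = 933
object 9: 933 + 122 = 1055
object 10: 1055 + 122 = 1177
object 11: 1177 + 122 = 1299
object 12: 1299 + 122 = 1421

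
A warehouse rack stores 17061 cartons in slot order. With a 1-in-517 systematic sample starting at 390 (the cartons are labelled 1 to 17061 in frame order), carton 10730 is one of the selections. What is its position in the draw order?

k = 517
position = (10730 − 390)/517 + 1 = 10340/517 + 1 = 20 + 1 = 21

21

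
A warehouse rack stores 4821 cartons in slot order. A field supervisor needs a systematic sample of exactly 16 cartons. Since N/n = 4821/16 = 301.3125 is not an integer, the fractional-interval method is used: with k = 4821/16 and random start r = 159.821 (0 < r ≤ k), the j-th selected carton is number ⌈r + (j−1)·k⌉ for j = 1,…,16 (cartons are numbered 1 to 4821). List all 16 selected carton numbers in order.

160, 462, 763, 1064, 1366, 1667, 1968, 2270, 2571, 2872, 3173, 3475, 3776, 4077, 4379, 4680

j=1: r + 0k = 159.821 → ⌈·⌉ = 160
j=2: r + 1k = 461.1335 → ⌈·⌉ = 462
j=3: r + 2k = 762.446 → ⌈·⌉ = 763
j=4: r + 3k = 1063.7585 → ⌈·⌉ = 1064
j=5: r + 4k = 1365.071 → ⌈·⌉ = 1366
j=6: r + 5k = 1666.3835 → ⌈·⌉ = 1667
j=7: r + 6k = 1967.696 → ⌈·⌉ = 1968
j=8: r + 7k = 2269.0085 → ⌈·⌉ = 2270
j=9: r + 8k = 2570.321 → ⌈·⌉ = 2571
j=10: r + 9k = 2871.6335 → ⌈·⌉ = 2872
j=11: r + 10k = 3172.946 → ⌈·⌉ = 3173
j=12: r + 11k = 3474.2585 → ⌈·⌉ = 3475
j=13: r + 12k = 3775.571 → ⌈·⌉ = 3776
j=14: r + 13k = 4076.8835 → ⌈·⌉ = 4077
j=15: r + 14k = 4378.196 → ⌈·⌉ = 4379
j=16: r + 15k = 4679.5085 → ⌈·⌉ = 4680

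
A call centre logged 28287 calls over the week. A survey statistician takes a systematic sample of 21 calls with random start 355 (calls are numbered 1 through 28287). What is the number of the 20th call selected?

25948

k = 28287/21 = 1347
20th selection = r + (20−1)·k = 355 + 19×1347 = 355 + 25593 = 25948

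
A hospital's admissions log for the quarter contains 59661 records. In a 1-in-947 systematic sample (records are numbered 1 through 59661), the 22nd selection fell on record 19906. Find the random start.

k = 947
r = 19906 − (22−1)×947 = 19906 − 19887 = 19

19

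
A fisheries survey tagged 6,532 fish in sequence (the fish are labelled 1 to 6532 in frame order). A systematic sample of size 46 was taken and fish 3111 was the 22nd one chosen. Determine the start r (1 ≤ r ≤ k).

k = 6532/46 = 142
r = 3111 − (22−1)×142 = 3111 − 2982 = 129

129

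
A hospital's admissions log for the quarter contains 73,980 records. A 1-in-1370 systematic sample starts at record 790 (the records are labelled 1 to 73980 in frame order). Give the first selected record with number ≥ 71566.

k = 1370
Steps past start: ⌈(71566 − 790)/1370⌉ = ⌈70776/1370⌉ = 52
Selected record: 790 + 52×1370 = 72030

72030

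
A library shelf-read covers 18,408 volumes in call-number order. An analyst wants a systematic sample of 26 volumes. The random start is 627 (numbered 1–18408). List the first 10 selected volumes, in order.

k = N/n = 18408/26 = 708
volume 1: 627
volume 2: 627 + 708 = 1335
volume 3: 1335 + 708 = 2043
volume 4: 2043 + 708 = 2751
volume 5: 2751 + 708 = 3459
volume 6: 3459 + 708 = 4167
volume 7: 4167 + 708 = 4875
volume 8: 4875 + 708 = 5583
volume 9: 5583 + 708 = 6291
volume 10: 6291 + 708 = 6999

627, 1335, 2043, 2751, 3459, 4167, 4875, 5583, 6291, 6999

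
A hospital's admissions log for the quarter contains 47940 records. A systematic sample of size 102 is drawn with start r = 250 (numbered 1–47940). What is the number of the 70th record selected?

k = 47940/102 = 470
70th selection = r + (70−1)·k = 250 + 69×470 = 250 + 32430 = 32680

32680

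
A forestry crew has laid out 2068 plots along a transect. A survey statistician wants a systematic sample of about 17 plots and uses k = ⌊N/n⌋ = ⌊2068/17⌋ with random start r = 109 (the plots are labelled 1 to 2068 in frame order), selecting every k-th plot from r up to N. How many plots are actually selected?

17

k = ⌊2068/17⌋ = 121
Achieved size = ⌊(2068 − 109)/121⌋ + 1 = ⌊1959/121⌋ + 1 = 16 + 1 = 17
(last selection: 109 + 16×121 = 2045 ≤ 2068; next would be 2166 > 2068)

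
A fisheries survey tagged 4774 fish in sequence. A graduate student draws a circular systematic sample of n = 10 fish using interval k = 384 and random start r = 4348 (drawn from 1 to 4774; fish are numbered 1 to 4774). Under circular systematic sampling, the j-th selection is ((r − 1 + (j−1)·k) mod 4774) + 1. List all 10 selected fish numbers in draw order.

4348, 4732, 342, 726, 1110, 1494, 1878, 2262, 2646, 3030

Selection 1: 4348
Selection 2: 4348 + 384 = 4732
Selection 3: 4732 + 384 = 5116 → 5116 − 4774 = 342
Selection 4: 342 + 384 = 726
Selection 5: 726 + 384 = 1110
Selection 6: 1110 + 384 = 1494
Selection 7: 1494 + 384 = 1878
Selection 8: 1878 + 384 = 2262
Selection 9: 2262 + 384 = 2646
Selection 10: 2646 + 384 = 3030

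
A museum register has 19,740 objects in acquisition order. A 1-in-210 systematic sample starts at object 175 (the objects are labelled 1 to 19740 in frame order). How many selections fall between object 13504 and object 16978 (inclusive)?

k = 210
First selection ≥ 13504: 175 + ⌈(13504−175)/210⌉·210 = 175 + 64×210 = 13615
Last selection ≤ 16978: 175 + ⌊(16978−175)/210⌋·210 = 175 + 80×210 = 16975
Count = 80 − 64 + 1 = 17

17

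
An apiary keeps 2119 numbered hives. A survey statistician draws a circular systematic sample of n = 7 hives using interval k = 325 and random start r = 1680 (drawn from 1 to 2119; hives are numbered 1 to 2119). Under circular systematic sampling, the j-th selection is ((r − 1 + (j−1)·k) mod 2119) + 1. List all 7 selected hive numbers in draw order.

Selection 1: 1680
Selection 2: 1680 + 325 = 2005
Selection 3: 2005 + 325 = 2330 → 2330 − 2119 = 211
Selection 4: 211 + 325 = 536
Selection 5: 536 + 325 = 861
Selection 6: 861 + 325 = 1186
Selection 7: 1186 + 325 = 1511

1680, 2005, 211, 536, 861, 1186, 1511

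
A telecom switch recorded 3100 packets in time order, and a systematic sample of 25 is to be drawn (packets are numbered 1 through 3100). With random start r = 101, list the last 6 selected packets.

2457, 2581, 2705, 2829, 2953, 3077

k = N/n = 3100/25 = 124
20th selection = 101 + 19×124 = 2457
21st: 2457 + 124 = 2581
22nd: 2581 + 124 = 2705
23rd: 2705 + 124 = 2829
24th: 2829 + 124 = 2953
25th: 2953 + 124 = 3077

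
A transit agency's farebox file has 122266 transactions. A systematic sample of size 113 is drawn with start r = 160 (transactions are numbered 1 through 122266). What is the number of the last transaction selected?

k = 122266/113 = 1082
113th selection = r + (113−1)·k = 160 + 112×1082 = 160 + 121184 = 121344

121344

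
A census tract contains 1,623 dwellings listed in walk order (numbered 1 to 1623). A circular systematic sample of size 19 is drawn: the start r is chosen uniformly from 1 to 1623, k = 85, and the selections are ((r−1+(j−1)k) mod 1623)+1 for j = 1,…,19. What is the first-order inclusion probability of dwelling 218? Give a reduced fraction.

For each position j, as r ranges over 1…1623 the j-th selection hits every dwelling exactly once, so dwelling 218 is selected for exactly 19 of the 1623 starts.
Inclusion probability = 19/1623.

19/1623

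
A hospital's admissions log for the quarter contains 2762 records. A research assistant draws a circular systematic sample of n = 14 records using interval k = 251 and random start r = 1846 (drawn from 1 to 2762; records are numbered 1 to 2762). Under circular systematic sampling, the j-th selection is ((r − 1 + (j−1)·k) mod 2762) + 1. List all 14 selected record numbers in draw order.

Selection 1: 1846
Selection 2: 1846 + 251 = 2097
Selection 3: 2097 + 251 = 2348
Selection 4: 2348 + 251 = 2599
Selection 5: 2599 + 251 = 2850 → 2850 − 2762 = 88
Selection 6: 88 + 251 = 339
Selection 7: 339 + 251 = 590
Selection 8: 590 + 251 = 841
Selection 9: 841 + 251 = 1092
Selection 10: 1092 + 251 = 1343
Selection 11: 1343 + 251 = 1594
Selection 12: 1594 + 251 = 1845
Selection 13: 1845 + 251 = 2096
Selection 14: 2096 + 251 = 2347

1846, 2097, 2348, 2599, 88, 339, 590, 841, 1092, 1343, 1594, 1845, 2096, 2347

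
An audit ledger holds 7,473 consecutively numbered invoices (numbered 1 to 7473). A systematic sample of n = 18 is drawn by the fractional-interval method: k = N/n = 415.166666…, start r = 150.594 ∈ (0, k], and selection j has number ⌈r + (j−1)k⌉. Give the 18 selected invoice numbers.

151, 566, 981, 1397, 1812, 2227, 2642, 3057, 3472, 3888, 4303, 4718, 5133, 5548, 5963, 6379, 6794, 7209

j=1: r + 0k = 150.594 → ⌈·⌉ = 151
j=2: r + 1k = 565.760666… → ⌈·⌉ = 566
j=3: r + 2k = 980.927333… → ⌈·⌉ = 981
j=4: r + 3k = 1396.094 → ⌈·⌉ = 1397
j=5: r + 4k = 1811.260666… → ⌈·⌉ = 1812
j=6: r + 5k = 2226.427333… → ⌈·⌉ = 2227
j=7: r + 6k = 2641.594 → ⌈·⌉ = 2642
j=8: r + 7k = 3056.760666… → ⌈·⌉ = 3057
j=9: r + 8k = 3471.927333… → ⌈·⌉ = 3472
j=10: r + 9k = 3887.094 → ⌈·⌉ = 3888
j=11: r + 10k = 4302.260666… → ⌈·⌉ = 4303
j=12: r + 11k = 4717.427333… → ⌈·⌉ = 4718
j=13: r + 12k = 5132.594 → ⌈·⌉ = 5133
j=14: r + 13k = 5547.760666… → ⌈·⌉ = 5548
j=15: r + 14k = 5962.927333… → ⌈·⌉ = 5963
j=16: r + 15k = 6378.094 → ⌈·⌉ = 6379
j=17: r + 16k = 6793.260666… → ⌈·⌉ = 6794
j=18: r + 17k = 7208.427333… → ⌈·⌉ = 7209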